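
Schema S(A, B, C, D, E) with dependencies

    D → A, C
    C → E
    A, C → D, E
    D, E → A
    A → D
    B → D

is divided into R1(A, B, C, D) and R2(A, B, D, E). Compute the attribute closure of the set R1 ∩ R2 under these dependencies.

A, B, C, D, E

R1 ∩ R2 = {A, B, D}.
D → A, C applies, adding C
C → E applies, adding E
Closure: {A, B, C, D, E}.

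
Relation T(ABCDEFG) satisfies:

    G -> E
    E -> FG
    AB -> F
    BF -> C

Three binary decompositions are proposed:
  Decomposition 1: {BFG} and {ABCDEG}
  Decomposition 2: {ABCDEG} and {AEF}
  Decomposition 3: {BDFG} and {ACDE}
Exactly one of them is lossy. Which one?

Decomposition 1: common = {BG}, closure = {BCEFG} → lossless.
Decomposition 2: common = {AE}, closure = {AEFG} → lossless.
Decomposition 3: common = {D}, closure = {D} → lossy.

Decomposition 3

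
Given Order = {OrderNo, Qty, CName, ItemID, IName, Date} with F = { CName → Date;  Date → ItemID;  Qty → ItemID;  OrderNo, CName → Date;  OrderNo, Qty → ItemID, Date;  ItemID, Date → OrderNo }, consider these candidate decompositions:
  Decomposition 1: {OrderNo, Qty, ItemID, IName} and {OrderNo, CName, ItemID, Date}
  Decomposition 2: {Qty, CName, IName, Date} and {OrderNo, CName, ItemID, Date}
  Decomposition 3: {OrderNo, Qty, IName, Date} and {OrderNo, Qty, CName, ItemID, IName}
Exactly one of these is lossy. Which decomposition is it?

Decomposition 1: common = {OrderNo, ItemID}, closure = {OrderNo, ItemID} → lossy.
Decomposition 2: common = {CName, Date}, closure = {OrderNo, CName, ItemID, Date} → lossless.
Decomposition 3: common = {OrderNo, Qty, IName}, closure = {OrderNo, Qty, ItemID, IName, Date} → lossless.

Decomposition 1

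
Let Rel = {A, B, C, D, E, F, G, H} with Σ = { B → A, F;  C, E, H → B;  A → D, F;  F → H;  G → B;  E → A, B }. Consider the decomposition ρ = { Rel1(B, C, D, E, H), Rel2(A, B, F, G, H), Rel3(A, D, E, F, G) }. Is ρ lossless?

Chase test. Columns are A, B, C, D, E, F, G, H; row i has aⱼ where attribute j ∈ Reli, else bᵢⱼ.
Initial tableau (one row per fragment):
  row 1: b11 a2 a3 a4 a5 b16 b17 a8
  row 2: a1 a2 b23 b24 b25 a6 a7 a8
  row 3: a1 b32 b33 a4 a5 a6 a7 b38
Rows 1 and 2 agree on B; apply B→A, F and equate their A, F entries.
Rows 1 and 2 agree on A; apply A→D, F and equate their D, F entries.
Rows 1 and 3 agree on F; apply F→H and equate their H entries.
Rows 2 and 3 agree on G; apply G→B and equate their B entries.
No row becomes fully distinguished — the join is lossy.

No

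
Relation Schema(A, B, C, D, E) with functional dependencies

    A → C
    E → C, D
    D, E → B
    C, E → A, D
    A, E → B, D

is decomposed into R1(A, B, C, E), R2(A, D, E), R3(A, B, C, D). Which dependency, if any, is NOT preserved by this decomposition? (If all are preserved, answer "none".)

none

A → C lies within R1.
E → C, D: restricted closure across fragments reaches C, D.
D, E → B: restricted closure across fragments reaches B.
C, E → A, D: restricted closure across fragments reaches A, D.
A, E → B, D: restricted closure across fragments reaches B, D.
Every dependency is enforceable on the fragments, so the decomposition is dependency-preserving.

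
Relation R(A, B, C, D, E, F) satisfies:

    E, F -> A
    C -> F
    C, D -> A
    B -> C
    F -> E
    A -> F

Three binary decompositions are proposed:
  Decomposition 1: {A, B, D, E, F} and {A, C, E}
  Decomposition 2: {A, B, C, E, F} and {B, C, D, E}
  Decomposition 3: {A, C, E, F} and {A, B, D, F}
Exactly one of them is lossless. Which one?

Decomposition 1: common = {A, E}, closure = {A, E, F} → lossy.
Decomposition 2: common = {B, C, E}, closure = {A, B, C, E, F} → lossless.
Decomposition 3: common = {A, F}, closure = {A, E, F} → lossy.

Decomposition 2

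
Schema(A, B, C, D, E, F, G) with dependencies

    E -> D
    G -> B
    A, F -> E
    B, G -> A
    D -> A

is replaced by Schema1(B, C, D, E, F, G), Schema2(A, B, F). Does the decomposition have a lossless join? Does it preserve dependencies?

Lossless test: (B, F)⁺ = {B, F}, which is a superkey of neither fragment — lossy.
Dependency preservation: the restricted closure of {A, F} across the fragments never reaches {E}, so A, F → E cannot be enforced without a join — not preserved.

lossy and not dependency-preserving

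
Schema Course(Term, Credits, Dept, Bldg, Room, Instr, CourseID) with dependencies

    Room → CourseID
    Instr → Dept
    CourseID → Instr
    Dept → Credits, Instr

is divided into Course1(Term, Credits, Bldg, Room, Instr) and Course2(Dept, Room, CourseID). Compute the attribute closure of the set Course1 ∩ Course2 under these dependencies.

Credits, Dept, Room, Instr, CourseID

Course1 ∩ Course2 = {Room}.
Room → CourseID applies, adding CourseID
CourseID → Instr applies, adding Instr
Instr → Dept applies, adding Dept
Dept → Credits, Instr applies, adding Credits
Closure: {Credits, Dept, Room, Instr, CourseID}.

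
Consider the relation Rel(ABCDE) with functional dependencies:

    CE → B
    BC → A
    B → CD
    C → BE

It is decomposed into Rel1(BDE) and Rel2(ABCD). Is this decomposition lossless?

Common attributes: Rel1 ∩ Rel2 = {BD}.
Closure of {BD}: B → CD applies, adding C; C → BE applies, adding E; BC → A applies, adding A. So (BD)⁺ = {ABCDE}.
This closure contains every attribute of Rel1, so Rel1 ∩ Rel2 → Rel1. The join is lossless.

Yes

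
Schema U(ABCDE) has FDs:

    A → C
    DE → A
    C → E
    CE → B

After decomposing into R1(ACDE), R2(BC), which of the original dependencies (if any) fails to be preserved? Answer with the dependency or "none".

none

A → C lies within R1.
DE → A lies within R1.
C → E lies within R1.
CE → B: restricted closure across fragments reaches B.
Every dependency is enforceable on the fragments, so the decomposition is dependency-preserving.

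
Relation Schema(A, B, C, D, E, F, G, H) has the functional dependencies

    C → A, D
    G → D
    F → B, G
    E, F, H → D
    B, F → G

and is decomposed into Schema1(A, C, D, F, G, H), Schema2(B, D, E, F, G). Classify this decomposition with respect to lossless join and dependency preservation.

Lossless test: (D, F, G)⁺ = {B, D, F, G}, which is a superkey of neither fragment — lossy.
Dependency preservation: E, F, H → D is not contained in any single fragment, but the restricted closure of its left-hand side across the fragments still reaches the right-hand side; the remaining FDs each lie inside some fragment. All dependencies are preserved.

lossy but dependency-preserving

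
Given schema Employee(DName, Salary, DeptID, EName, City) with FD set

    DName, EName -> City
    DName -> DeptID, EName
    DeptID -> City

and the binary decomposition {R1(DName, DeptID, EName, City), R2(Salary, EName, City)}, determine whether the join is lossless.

No

Common attributes: R1 ∩ R2 = {EName, City}.
No dependency enlarges {EName, City}, so (EName, City)⁺ = {EName, City}.
The closure contains neither all of R1 = {DName, DeptID, EName, City} nor all of R2 = {Salary, EName, City}, so the common attributes are not a superkey of either fragment. The join is lossy.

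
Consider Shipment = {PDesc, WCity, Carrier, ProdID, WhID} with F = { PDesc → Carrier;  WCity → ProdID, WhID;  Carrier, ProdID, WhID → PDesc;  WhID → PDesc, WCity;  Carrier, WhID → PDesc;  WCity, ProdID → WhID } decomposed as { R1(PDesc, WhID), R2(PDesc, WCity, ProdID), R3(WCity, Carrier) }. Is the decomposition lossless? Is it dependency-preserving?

lossy and not dependency-preserving

Lossless test (chase): Rows 1 and 2 agree on PDesc; apply PDesc→Carrier and equate their Carrier entries. Rows 2 and 3 agree on WCity; apply WCity→ProdID, WhID and equate their ProdID, WhID entries. Rows 2 and 3 agree on WhID; apply WhID→PDesc, WCity and equate their PDesc, WCity entries. Rows 1 and 3 agree on PDesc; apply PDesc→Carrier and equate their Carrier entries. No row becomes fully distinguished — the join is lossy.
Dependency preservation: the restricted closure of {PDesc} across the fragments never reaches {Carrier}, so PDesc → Carrier cannot be enforced without a join — not preserved.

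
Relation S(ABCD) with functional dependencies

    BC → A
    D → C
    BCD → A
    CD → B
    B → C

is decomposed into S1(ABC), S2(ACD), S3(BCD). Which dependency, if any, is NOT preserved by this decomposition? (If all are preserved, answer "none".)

BC → A lies within S1.
D → C lies within S2.
BCD → A: restricted closure across fragments reaches A.
CD → B lies within S3.
B → C lies within S1.
Every dependency is enforceable on the fragments, so the decomposition is dependency-preserving.

none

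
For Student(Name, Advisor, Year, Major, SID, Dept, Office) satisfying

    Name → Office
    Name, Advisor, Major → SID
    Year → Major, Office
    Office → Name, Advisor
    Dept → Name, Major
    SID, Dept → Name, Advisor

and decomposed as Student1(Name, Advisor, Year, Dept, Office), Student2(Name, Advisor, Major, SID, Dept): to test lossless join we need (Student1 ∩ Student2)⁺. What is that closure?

Student1 ∩ Student2 = {Name, Advisor, Dept}.
Name → Office applies, adding Office
Dept → Name, Major applies, adding Major
Name, Advisor, Major → SID applies, adding SID
Closure: {Name, Advisor, Major, SID, Dept, Office}.

Name, Advisor, Major, SID, Dept, Office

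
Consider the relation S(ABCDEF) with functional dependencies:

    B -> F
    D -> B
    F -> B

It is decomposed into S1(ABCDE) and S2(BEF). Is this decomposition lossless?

Common attributes: S1 ∩ S2 = {BE}.
Closure of {BE}: B → F applies, adding F. So (BE)⁺ = {BEF}.
This closure contains every attribute of S2, so S1 ∩ S2 → S2. The join is lossless.

Yes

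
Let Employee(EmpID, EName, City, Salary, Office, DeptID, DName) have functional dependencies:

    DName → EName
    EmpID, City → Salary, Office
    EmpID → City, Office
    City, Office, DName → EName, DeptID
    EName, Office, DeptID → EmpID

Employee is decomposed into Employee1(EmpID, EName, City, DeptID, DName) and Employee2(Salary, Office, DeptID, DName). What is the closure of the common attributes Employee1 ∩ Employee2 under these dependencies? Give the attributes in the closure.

Employee1 ∩ Employee2 = {DeptID, DName}.
DName → EName applies, adding EName
Closure: {EName, DeptID, DName}.

EName, DeptID, DName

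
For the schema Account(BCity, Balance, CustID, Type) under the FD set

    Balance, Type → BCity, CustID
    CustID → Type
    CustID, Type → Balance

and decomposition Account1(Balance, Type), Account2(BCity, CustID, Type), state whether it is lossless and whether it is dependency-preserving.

lossy and not dependency-preserving

Lossless test: (Type)⁺ = {Type}, which is a superkey of neither fragment — lossy.
Dependency preservation: the restricted closure of {Balance, Type} across the fragments never reaches {BCity, CustID}, so Balance, Type → BCity, CustID cannot be enforced without a join — not preserved.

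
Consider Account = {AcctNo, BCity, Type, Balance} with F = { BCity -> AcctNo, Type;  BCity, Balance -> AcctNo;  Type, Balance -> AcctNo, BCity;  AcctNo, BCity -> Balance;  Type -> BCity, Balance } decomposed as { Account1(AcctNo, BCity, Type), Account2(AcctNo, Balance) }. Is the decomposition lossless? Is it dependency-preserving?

Lossless test: (AcctNo)⁺ = {AcctNo}, which is a superkey of neither fragment — lossy.
Dependency preservation: the restricted closure of {AcctNo, BCity} across the fragments never reaches {Balance}, so AcctNo, BCity → Balance cannot be enforced without a join — not preserved.

lossy and not dependency-preserving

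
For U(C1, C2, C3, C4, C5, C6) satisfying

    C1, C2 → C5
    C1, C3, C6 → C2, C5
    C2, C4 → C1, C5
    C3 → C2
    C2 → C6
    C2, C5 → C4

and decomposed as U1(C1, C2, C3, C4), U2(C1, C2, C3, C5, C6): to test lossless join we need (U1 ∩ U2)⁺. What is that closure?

U1 ∩ U2 = {C1, C2, C3}.
C1, C2 → C5 applies, adding C5
C2 → C6 applies, adding C6
C2, C5 → C4 applies, adding C4
Closure: {C1, C2, C3, C4, C5, C6}.

C1, C2, C3, C4, C5, C6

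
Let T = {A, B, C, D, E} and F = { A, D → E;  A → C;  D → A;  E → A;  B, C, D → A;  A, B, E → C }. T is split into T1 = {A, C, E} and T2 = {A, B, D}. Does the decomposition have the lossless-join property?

No

Common attributes: T1 ∩ T2 = {A}.
Closure of {A}: A → C applies, adding C. So (A)⁺ = {A, C}.
The closure contains neither all of T1 = {A, C, E} nor all of T2 = {A, B, D}, so the common attributes are not a superkey of either fragment. The join is lossy.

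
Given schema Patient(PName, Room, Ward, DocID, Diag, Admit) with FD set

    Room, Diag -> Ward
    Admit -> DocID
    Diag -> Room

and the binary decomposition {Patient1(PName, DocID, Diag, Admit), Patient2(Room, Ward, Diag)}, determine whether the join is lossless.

Common attributes: Patient1 ∩ Patient2 = {Diag}.
Closure of {Diag}: Diag → Room applies, adding Room; Room, Diag → Ward applies, adding Ward. So (Diag)⁺ = {Room, Ward, Diag}.
This closure contains every attribute of Patient2, so Patient1 ∩ Patient2 → Patient2. The join is lossless.

Yes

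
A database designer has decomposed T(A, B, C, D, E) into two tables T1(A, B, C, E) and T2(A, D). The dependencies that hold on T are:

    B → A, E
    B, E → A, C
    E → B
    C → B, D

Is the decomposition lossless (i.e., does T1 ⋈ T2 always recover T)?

No

Common attributes: T1 ∩ T2 = {A}.
No dependency enlarges {A}, so (A)⁺ = {A}.
The closure contains neither all of T1 = {A, B, C, E} nor all of T2 = {A, D}, so the common attributes are not a superkey of either fragment. The join is lossy.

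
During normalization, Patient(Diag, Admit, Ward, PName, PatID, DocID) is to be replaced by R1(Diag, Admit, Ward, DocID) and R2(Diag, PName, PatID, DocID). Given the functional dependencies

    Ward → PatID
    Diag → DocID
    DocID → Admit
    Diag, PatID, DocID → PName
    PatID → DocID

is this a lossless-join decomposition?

No

Common attributes: R1 ∩ R2 = {Diag, DocID}.
Closure of {Diag, DocID}: DocID → Admit applies, adding Admit. So (Diag, DocID)⁺ = {Diag, Admit, DocID}.
The closure contains neither all of R1 = {Diag, Admit, Ward, DocID} nor all of R2 = {Diag, PName, PatID, DocID}, so the common attributes are not a superkey of either fragment. The join is lossy.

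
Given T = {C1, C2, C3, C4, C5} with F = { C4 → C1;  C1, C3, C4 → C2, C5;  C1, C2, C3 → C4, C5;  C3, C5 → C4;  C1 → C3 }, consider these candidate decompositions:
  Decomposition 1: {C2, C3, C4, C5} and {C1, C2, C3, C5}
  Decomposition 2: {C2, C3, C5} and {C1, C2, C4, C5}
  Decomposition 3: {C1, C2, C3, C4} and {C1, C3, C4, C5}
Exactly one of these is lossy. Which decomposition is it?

Decomposition 2

Decomposition 1: common = {C2, C3, C5}, closure = {C1, C2, C3, C4, C5} → lossless.
Decomposition 2: common = {C2, C5}, closure = {C2, C5} → lossy.
Decomposition 3: common = {C1, C3, C4}, closure = {C1, C2, C3, C4, C5} → lossless.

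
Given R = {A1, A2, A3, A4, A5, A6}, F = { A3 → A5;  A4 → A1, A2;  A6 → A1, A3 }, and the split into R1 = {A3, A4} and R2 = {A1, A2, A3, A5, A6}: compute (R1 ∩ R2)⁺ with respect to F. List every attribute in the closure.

A3, A5

R1 ∩ R2 = {A3}.
A3 → A5 applies, adding A5
Closure: {A3, A5}.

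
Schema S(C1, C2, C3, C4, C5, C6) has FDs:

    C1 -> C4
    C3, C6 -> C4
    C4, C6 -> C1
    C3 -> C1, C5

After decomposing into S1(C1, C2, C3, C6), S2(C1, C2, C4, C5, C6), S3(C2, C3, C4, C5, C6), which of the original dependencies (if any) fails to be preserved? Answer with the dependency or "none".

C1 → C4 lies within S2.
C3, C6 → C4 lies within S3.
C4, C6 → C1 lies within S2.
C3 → C1, C5: restricted closure across fragments reaches C1, C5.
Every dependency is enforceable on the fragments, so the decomposition is dependency-preserving.

none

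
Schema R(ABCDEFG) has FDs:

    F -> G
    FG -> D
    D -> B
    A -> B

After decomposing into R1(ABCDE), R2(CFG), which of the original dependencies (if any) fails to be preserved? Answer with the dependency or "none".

FG -> D

Check FG → D: no single fragment contains all of {DFG}, and the restricted closure of {FG} across the fragments never reaches {D}.
F → G is preserved.
D → B is preserved.
A → B is preserved.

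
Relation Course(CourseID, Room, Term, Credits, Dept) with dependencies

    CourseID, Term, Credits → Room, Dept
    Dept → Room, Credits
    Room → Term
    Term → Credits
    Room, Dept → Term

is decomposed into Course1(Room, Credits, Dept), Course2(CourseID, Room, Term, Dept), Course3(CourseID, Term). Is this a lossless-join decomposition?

Yes

Chase test. Columns are CourseID, Room, Term, Credits, Dept; row i has aⱼ where attribute j ∈ Coursei, else bᵢⱼ.
Initial tableau (one row per fragment):
  row 1: b11 a2 b13 a4 a5
  row 2: a1 a2 a3 b24 a5
  row 3: a1 b32 a3 b34 b35
Rows 1 and 2 agree on Dept; apply Dept→Room, Credits and equate their Room, Credits entries.
Rows 1 and 2 agree on Room; apply Room→Term and equate their Term entries.
Rows 1 and 3 agree on Term; apply Term→Credits and equate their Credits entries.
Rows 2 and 3 agree on CourseID, Term, Credits; apply CourseID, Term, Credits→Room, Dept and equate their Room, Dept entries.
Row 2 is now all distinguished symbols — the join is lossless.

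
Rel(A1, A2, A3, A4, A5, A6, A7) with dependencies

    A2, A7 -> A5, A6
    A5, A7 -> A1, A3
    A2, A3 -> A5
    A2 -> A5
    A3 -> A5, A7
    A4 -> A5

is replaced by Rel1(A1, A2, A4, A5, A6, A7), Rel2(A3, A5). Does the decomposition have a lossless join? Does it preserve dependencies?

Lossless test: (A5)⁺ = {A5}, which is a superkey of neither fragment — lossy.
Dependency preservation: the restricted closure of {A5, A7} across the fragments never reaches {A1, A3}, so A5, A7 → A1, A3 cannot be enforced without a join — not preserved.

lossy and not dependency-preserving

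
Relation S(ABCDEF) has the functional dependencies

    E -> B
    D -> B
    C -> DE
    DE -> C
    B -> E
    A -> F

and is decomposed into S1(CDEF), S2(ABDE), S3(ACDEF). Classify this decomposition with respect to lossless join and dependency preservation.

Lossless test (chase): Rows 1 and 2 agree on E; apply E→B and equate their B entries. Rows 1 and 3 agree on E; apply E→B and equate their B entries. Rows 1 and 2 agree on DE; apply DE→C and equate their C entries. Rows 2 and 3 agree on A; apply A→F and equate their F entries. Row 2 is now all distinguished symbols — the join is lossless.
Dependency preservation: every FD's attributes lie within a single fragment, so each can be enforced locally — preserved.

lossless and dependency-preserving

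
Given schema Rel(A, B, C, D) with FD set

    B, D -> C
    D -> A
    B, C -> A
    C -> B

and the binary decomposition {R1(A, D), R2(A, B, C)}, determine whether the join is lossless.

Common attributes: R1 ∩ R2 = {A}.
No dependency enlarges {A}, so (A)⁺ = {A}.
The closure contains neither all of R1 = {A, D} nor all of R2 = {A, B, C}, so the common attributes are not a superkey of either fragment. The join is lossy.

No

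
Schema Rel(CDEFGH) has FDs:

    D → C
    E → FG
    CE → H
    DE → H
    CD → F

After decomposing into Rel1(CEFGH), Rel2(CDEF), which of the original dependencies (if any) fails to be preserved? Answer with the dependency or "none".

D → C lies within Rel2.
E → FG lies within Rel1.
CE → H lies within Rel1.
DE → H: restricted closure across fragments reaches H.
CD → F lies within Rel2.
Every dependency is enforceable on the fragments, so the decomposition is dependency-preserving.

none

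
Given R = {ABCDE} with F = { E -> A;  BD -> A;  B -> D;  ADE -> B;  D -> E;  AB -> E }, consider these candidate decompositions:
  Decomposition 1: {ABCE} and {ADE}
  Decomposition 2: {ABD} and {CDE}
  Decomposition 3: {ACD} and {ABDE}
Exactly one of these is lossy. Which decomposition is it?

Decomposition 1

Decomposition 1: common = {AE}, closure = {AE} → lossy.
Decomposition 2: common = {D}, closure = {ABDE} → lossless.
Decomposition 3: common = {AD}, closure = {ABDE} → lossless.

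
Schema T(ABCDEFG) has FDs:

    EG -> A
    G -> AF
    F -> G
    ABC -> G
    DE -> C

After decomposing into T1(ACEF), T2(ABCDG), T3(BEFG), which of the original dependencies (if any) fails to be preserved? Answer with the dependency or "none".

DE -> C

Check DE → C: no single fragment contains all of {CDE}, and the restricted closure of {DE} across the fragments never reaches {C}.
EG → A is preserved.
G → AF is preserved.
F → G is preserved.
ABC → G is preserved.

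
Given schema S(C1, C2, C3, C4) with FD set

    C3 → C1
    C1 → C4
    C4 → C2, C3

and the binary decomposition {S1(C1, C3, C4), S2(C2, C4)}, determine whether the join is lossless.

Yes

Common attributes: S1 ∩ S2 = {C4}.
Closure of {C4}: C4 → C2, C3 applies, adding C2, C3; C3 → C1 applies, adding C1. So (C4)⁺ = {C1, C2, C3, C4}.
This closure contains every attribute of S1, so S1 ∩ S2 → S1. The join is lossless.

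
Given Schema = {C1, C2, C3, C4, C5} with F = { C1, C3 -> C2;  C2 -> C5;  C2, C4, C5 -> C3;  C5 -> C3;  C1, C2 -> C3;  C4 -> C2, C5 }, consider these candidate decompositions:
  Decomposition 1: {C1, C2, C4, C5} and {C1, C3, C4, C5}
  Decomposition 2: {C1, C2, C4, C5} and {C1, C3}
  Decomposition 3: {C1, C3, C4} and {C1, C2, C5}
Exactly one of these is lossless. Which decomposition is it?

Decomposition 1: common = {C1, C4, C5}, closure = {C1, C2, C3, C4, C5} → lossless.
Decomposition 2: common = {C1}, closure = {C1} → lossy.
Decomposition 3: common = {C1}, closure = {C1} → lossy.

Decomposition 1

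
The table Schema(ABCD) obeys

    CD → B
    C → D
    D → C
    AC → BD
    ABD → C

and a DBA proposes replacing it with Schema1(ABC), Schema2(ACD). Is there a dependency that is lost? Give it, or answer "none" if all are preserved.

CD → B: restricted closure across fragments reaches B.
C → D lies within Schema2.
D → C lies within Schema2.
AC → BD: restricted closure across fragments reaches BD.
ABD → C: restricted closure across fragments reaches C.
Every dependency is enforceable on the fragments, so the decomposition is dependency-preserving.

none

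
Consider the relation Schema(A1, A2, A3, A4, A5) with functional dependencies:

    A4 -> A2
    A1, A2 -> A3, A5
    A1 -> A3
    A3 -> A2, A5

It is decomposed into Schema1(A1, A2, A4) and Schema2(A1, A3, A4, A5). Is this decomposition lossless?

Yes

Common attributes: Schema1 ∩ Schema2 = {A1, A4}.
Closure of {A1, A4}: A4 → A2 applies, adding A2; A1, A2 → A3, A5 applies, adding A3, A5. So (A1, A4)⁺ = {A1, A2, A3, A4, A5}.
This closure contains every attribute of Schema1, so Schema1 ∩ Schema2 → Schema1. The join is lossless.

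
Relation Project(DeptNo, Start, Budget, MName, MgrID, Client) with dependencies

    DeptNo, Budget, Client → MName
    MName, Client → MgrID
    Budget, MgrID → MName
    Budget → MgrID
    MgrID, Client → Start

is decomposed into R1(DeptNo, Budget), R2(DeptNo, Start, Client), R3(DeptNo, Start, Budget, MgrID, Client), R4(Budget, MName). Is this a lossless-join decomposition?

Chase test. Columns are DeptNo, Start, Budget, MName, MgrID, Client; row i has aⱼ where attribute j ∈ Ri, else bᵢⱼ.
Initial tableau (one row per fragment):
  row 1: a1 b12 a3 b14 b15 b16
  row 2: a1 a2 b23 b24 b25 a6
  row 3: a1 a2 a3 b34 a5 a6
  row 4: b41 b42 a3 a4 b45 b46
Rows 1 and 3 agree on Budget; apply Budget→MgrID and equate their MgrID entries.
Rows 1 and 4 agree on Budget; apply Budget→MgrID and equate their MgrID entries.
Rows 1 and 3 agree on Budget, MgrID; apply Budget, MgrID→MName and equate their MName entries.
Rows 1 and 4 agree on Budget, MgrID; apply Budget, MgrID→MName and equate their MName entries.
Row 3 is now all distinguished symbols — the join is lossless.

Yes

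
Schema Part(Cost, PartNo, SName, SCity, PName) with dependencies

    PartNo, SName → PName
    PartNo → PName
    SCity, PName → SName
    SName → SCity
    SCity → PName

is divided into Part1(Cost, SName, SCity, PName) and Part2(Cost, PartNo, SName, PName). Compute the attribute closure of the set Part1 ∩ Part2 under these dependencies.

Cost, SName, SCity, PName

Part1 ∩ Part2 = {Cost, SName, PName}.
SName → SCity applies, adding SCity
Closure: {Cost, SName, SCity, PName}.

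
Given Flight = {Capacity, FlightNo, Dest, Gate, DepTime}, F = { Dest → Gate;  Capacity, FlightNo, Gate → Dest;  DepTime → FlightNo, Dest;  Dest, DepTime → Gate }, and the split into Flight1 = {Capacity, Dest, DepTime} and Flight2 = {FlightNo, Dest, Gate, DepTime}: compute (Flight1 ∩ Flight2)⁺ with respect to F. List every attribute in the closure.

Flight1 ∩ Flight2 = {Dest, DepTime}.
Dest → Gate applies, adding Gate
DepTime → FlightNo, Dest applies, adding FlightNo
Closure: {FlightNo, Dest, Gate, DepTime}.

FlightNo, Dest, Gate, DepTime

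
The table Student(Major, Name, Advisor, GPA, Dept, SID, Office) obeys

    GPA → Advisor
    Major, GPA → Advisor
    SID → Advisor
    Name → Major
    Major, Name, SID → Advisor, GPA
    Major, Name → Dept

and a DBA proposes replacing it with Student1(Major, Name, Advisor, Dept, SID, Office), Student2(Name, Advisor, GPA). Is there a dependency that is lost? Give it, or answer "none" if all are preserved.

Major, Name, SID → Advisor, GPA

Check Major, Name, SID → Advisor, GPA: no single fragment contains all of {Major, Name, Advisor, GPA, SID}, and the restricted closure of {Major, Name, SID} across the fragments never reaches {Advisor, GPA}.
GPA → Advisor is preserved.
Major, GPA → Advisor is preserved.
SID → Advisor is preserved.
Name → Major is preserved.
Major, Name → Dept is preserved.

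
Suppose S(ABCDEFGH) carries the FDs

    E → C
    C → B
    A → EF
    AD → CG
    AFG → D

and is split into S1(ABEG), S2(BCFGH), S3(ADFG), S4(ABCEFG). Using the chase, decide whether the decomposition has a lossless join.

No

Chase test. Columns are ABCDEFGH; row i has aⱼ where attribute j ∈ Si, else bᵢⱼ.
Initial tableau (one row per fragment):
  row 1: a1 a2 b13 b14 a5 b16 a7 b18
  row 2: b21 a2 a3 b24 b25 a6 a7 a8
  row 3: a1 b32 b33 a4 b35 a6 a7 b38
  row 4: a1 a2 a3 b44 a5 a6 a7 b48
Rows 1 and 4 agree on E; apply E→C and equate their C entries.
Rows 1 and 3 agree on A; apply A→EF and equate their EF entries.
Rows 1 and 3 agree on AFG; apply AFG→D and equate their D entries.
Rows 1 and 4 agree on AFG; apply AFG→D and equate their D entries.
Rows 1 and 3 agree on E; apply E→C and equate their C entries.
Rows 1 and 3 agree on C; apply C→B and equate their B entries.
No row becomes fully distinguished — the join is lossy.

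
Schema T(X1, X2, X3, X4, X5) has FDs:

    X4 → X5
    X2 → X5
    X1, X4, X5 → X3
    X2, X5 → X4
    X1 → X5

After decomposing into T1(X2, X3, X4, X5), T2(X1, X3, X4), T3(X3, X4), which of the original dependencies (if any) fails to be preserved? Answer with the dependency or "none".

X1 → X5

Check X1 → X5: no single fragment contains all of {X1, X5}, and the restricted closure of {X1} across the fragments never reaches {X5}.
X4 → X5 is preserved.
X2 → X5 is preserved.
X1, X4, X5 → X3 is preserved.
X2, X5 → X4 is preserved.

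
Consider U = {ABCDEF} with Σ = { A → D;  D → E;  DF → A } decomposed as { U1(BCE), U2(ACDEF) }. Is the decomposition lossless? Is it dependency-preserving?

Lossless test: (CE)⁺ = {CE}, which is a superkey of neither fragment — lossy.
Dependency preservation: every FD's attributes lie within a single fragment, so each can be enforced locally — preserved.

lossy but dependency-preserving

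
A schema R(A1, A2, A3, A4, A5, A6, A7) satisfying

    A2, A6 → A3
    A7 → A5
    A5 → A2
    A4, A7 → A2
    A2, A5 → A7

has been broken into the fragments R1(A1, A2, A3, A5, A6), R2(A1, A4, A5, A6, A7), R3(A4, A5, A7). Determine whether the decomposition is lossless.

Yes

Chase test. Columns are A1, A2, A3, A4, A5, A6, A7; row i has aⱼ where attribute j ∈ Ri, else bᵢⱼ.
Initial tableau (one row per fragment):
  row 1: a1 a2 a3 b14 a5 a6 b17
  row 2: a1 b22 b23 a4 a5 a6 a7
  row 3: b31 b32 b33 a4 a5 b36 a7
Rows 1 and 2 agree on A5; apply A5→A2 and equate their A2 entries.
Rows 1 and 3 agree on A5; apply A5→A2 and equate their A2 entries.
Rows 1 and 2 agree on A2, A5; apply A2, A5→A7 and equate their A7 entries.
Rows 1 and 2 agree on A2, A6; apply A2, A6→A3 and equate their A3 entries.
Row 2 is now all distinguished symbols — the join is lossless.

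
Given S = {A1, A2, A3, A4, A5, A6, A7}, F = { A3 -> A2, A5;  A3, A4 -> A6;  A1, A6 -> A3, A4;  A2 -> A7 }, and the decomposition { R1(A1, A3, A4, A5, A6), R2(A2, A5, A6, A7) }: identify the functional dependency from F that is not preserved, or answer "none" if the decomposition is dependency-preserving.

A3 -> A2, A5

Check A3 → A2, A5: no single fragment contains all of {A2, A3, A5}, and the restricted closure of {A3} across the fragments never reaches {A2, A5}.
A3, A4 → A6 is preserved.
A1, A6 → A3, A4 is preserved.
A2 → A7 is preserved.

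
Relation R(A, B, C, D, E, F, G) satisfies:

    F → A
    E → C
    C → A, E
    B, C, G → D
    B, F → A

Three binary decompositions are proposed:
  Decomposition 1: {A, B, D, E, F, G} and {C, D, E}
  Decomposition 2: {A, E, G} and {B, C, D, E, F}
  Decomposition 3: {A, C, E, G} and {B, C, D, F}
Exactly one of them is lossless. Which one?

Decomposition 1

Decomposition 1: common = {D, E}, closure = {A, C, D, E} → lossless.
Decomposition 2: common = {E}, closure = {A, C, E} → lossy.
Decomposition 3: common = {C}, closure = {A, C, E} → lossy.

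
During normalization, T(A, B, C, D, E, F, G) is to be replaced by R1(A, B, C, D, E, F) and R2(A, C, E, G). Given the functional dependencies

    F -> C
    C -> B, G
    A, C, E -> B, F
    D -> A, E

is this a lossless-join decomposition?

Common attributes: R1 ∩ R2 = {A, C, E}.
Closure of {A, C, E}: C → B, G applies, adding B, G; A, C, E → B, F applies, adding F. So (A, C, E)⁺ = {A, B, C, E, F, G}.
This closure contains every attribute of R2, so R1 ∩ R2 → R2. The join is lossless.

Yes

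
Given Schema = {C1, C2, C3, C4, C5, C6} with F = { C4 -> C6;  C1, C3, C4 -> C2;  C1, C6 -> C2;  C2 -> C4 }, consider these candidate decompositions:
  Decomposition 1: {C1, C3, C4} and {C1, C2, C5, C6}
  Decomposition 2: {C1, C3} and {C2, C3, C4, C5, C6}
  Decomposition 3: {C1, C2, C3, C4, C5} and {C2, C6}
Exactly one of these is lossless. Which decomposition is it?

Decomposition 3

Decomposition 1: common = {C1}, closure = {C1} → lossy.
Decomposition 2: common = {C3}, closure = {C3} → lossy.
Decomposition 3: common = {C2}, closure = {C2, C4, C6} → lossless.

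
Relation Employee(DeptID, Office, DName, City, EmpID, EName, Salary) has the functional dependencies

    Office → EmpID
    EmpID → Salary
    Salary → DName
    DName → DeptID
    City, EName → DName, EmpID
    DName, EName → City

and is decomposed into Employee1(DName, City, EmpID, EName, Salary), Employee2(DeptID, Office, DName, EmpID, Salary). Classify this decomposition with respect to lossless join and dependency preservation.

lossy but dependency-preserving

Lossless test: (DName, EmpID, Salary)⁺ = {DeptID, DName, EmpID, Salary}, which is a superkey of neither fragment — lossy.
Dependency preservation: every FD's attributes lie within a single fragment, so each can be enforced locally — preserved.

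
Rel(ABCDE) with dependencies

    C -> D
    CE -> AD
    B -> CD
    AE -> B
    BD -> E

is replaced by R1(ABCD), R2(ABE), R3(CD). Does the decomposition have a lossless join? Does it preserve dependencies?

lossless but not dependency-preserving

Lossless test (chase): Rows 1 and 2 agree on B; apply B→CD and equate their CD entries. Rows 1 and 2 agree on BD; apply BD→E and equate their E entries. Row 1 is now all distinguished symbols — the join is lossless.
Dependency preservation: the restricted closure of {CE} across the fragments never reaches {AD}, so CE → AD cannot be enforced without a join — not preserved.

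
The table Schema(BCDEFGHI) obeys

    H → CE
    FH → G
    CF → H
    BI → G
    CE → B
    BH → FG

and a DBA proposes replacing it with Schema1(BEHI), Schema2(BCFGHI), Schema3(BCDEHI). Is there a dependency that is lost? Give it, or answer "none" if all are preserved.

none

H → CE lies within Schema3.
FH → G lies within Schema2.
CF → H lies within Schema2.
BI → G lies within Schema2.
CE → B lies within Schema3.
BH → FG lies within Schema2.
Every dependency is enforceable on the fragments, so the decomposition is dependency-preserving.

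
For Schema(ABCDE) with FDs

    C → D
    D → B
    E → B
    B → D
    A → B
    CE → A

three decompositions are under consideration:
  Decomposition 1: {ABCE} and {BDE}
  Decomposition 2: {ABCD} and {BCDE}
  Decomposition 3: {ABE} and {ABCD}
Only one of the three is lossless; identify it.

Decomposition 1

Decomposition 1: common = {BE}, closure = {BDE} → lossless.
Decomposition 2: common = {BCD}, closure = {BCD} → lossy.
Decomposition 3: common = {AB}, closure = {ABD} → lossy.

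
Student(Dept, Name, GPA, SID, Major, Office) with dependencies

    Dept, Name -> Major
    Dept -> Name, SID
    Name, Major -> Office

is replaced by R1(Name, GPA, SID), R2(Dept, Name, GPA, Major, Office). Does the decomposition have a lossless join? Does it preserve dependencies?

Lossless test: (Name, GPA)⁺ = {Name, GPA}, which is a superkey of neither fragment — lossy.
Dependency preservation: the restricted closure of {Dept} across the fragments never reaches {Name, SID}, so Dept → Name, SID cannot be enforced without a join — not preserved.

lossy and not dependency-preserving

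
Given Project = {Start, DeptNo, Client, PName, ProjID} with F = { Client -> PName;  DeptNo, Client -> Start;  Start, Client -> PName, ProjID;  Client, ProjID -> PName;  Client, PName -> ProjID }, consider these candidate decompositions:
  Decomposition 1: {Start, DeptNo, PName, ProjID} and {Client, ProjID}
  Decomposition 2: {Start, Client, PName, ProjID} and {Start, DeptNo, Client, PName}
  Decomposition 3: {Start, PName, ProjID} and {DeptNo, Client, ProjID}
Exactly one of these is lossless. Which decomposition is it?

Decomposition 1: common = {ProjID}, closure = {ProjID} → lossy.
Decomposition 2: common = {Start, Client, PName}, closure = {Start, Client, PName, ProjID} → lossless.
Decomposition 3: common = {ProjID}, closure = {ProjID} → lossy.

Decomposition 2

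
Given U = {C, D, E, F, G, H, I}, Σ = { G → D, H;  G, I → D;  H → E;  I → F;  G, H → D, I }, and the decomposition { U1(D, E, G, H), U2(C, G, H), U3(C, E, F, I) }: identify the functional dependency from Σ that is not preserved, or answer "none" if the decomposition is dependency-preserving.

G, H → D, I

Check G, H → D, I: no single fragment contains all of {D, G, H, I}, and the restricted closure of {G, H} across the fragments never reaches {D, I}.
G → D, H is preserved.
G, I → D is preserved.
H → E is preserved.
I → F is preserved.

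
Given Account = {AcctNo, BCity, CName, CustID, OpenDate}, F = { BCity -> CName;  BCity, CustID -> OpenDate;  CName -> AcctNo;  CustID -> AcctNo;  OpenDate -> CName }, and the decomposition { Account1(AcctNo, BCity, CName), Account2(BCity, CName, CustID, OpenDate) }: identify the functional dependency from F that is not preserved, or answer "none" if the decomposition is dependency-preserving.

Check CustID → AcctNo: no single fragment contains all of {AcctNo, CustID}, and the restricted closure of {CustID} across the fragments never reaches {AcctNo}.
BCity → CName is preserved.
BCity, CustID → OpenDate is preserved.
CName → AcctNo is preserved.
OpenDate → CName is preserved.

CustID -> AcctNo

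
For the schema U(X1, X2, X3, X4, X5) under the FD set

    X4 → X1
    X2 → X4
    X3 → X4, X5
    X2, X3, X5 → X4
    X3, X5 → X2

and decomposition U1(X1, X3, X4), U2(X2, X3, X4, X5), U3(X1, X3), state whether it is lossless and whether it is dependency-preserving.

Lossless test (chase): Rows 1 and 2 agree on X4; apply X4→X1 and equate their X1 entries. Rows 1 and 2 agree on X3; apply X3→X4, X5 and equate their X4, X5 entries. Rows 1 and 3 agree on X3; apply X3→X4, X5 and equate their X4, X5 entries. Rows 1 and 2 agree on X3, X5; apply X3, X5→X2 and equate their X2 entries. Rows 1 and 3 agree on X3, X5; apply X3, X5→X2 and equate their X2 entries. Row 1 is now all distinguished symbols — the join is lossless.
Dependency preservation: every FD's attributes lie within a single fragment, so each can be enforced locally — preserved.

lossless and dependency-preserving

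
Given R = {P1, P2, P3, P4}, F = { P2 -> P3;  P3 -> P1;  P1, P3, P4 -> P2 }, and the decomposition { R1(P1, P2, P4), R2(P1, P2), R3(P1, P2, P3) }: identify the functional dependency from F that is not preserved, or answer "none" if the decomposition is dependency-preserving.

P1, P3, P4 -> P2

Check P1, P3, P4 → P2: no single fragment contains all of {P1, P2, P3, P4}, and the restricted closure of {P1, P3, P4} across the fragments never reaches {P2}.
P2 → P3 is preserved.
P3 → P1 is preserved.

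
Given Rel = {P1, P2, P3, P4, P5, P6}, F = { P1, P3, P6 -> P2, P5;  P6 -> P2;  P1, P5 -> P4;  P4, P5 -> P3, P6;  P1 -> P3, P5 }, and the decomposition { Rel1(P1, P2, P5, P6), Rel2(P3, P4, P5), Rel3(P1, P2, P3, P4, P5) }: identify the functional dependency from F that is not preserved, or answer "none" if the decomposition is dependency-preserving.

P4, P5 -> P3, P6

Check P4, P5 → P3, P6: no single fragment contains all of {P3, P4, P5, P6}, and the restricted closure of {P4, P5} across the fragments never reaches {P3, P6}.
P1, P3, P6 → P2, P5 is preserved.
P6 → P2 is preserved.
P1, P5 → P4 is preserved.
P1 → P3, P5 is preserved.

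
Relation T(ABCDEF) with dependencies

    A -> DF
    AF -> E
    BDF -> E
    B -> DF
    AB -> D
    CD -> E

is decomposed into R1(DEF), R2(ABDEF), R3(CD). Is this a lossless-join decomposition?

No

Chase test. Columns are ABCDEF; row i has aⱼ where attribute j ∈ Ri, else bᵢⱼ.
Initial tableau (one row per fragment):
  row 1: b11 b12 b13 a4 a5 a6
  row 2: a1 a2 b23 a4 a5 a6
  row 3: b31 b32 a3 a4 b35 b36
No row becomes fully distinguished — the join is lossy.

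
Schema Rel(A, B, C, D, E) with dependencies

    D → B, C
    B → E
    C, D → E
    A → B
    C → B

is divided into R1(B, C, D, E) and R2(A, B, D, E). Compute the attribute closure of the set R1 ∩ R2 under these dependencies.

R1 ∩ R2 = {B, D, E}.
D → B, C applies, adding C
Closure: {B, C, D, E}.

B, C, D, E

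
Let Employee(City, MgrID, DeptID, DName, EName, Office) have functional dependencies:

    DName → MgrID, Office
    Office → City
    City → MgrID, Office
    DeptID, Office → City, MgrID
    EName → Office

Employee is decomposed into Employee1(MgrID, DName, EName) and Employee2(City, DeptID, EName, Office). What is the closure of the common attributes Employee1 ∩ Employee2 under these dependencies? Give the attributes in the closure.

Employee1 ∩ Employee2 = {EName}.
EName → Office applies, adding Office
Office → City applies, adding City
City → MgrID, Office applies, adding MgrID
Closure: {City, MgrID, EName, Office}.

City, MgrID, EName, Office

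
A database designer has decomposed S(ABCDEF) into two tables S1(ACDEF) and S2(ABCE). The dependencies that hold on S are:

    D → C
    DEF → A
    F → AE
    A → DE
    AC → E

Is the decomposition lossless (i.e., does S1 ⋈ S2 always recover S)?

No

Common attributes: S1 ∩ S2 = {ACE}.
Closure of {ACE}: A → DE applies, adding D. So (ACE)⁺ = {ACDE}.
The closure contains neither all of S1 = {ACDEF} nor all of S2 = {ABCE}, so the common attributes are not a superkey of either fragment. The join is lossy.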